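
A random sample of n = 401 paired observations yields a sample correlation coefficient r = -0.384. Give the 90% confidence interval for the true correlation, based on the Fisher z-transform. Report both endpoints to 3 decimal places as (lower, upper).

(-0.452, -0.312)

Fisher z: z_r = atanh(r) = ½·ln((1+(-0.384))/(1−(-0.384))) = -0.404743
SE(z) = 1/√(n−3) = 1/√398 = 0.050125
90% ⇒ z* = 1.645; margin = 1.645·0.050125 = 0.082456
CI on z-scale: (-0.487199, -0.322287)
Back-transform: tanh(-0.487199) = -0.451990, tanh(-0.322287) = -0.311573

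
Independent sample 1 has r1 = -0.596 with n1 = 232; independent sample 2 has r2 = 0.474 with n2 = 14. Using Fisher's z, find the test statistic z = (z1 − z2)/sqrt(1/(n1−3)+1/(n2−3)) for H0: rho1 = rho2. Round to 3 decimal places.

z1 = atanh(-0.596) = -0.686920,  z2 = atanh(0.474) = 0.515217
SE = √(1/(n1−3) + 1/(n2−3)) = √(1/229 + 1/11) = √(0.0043668 + 0.0909091) = √0.0952759 = 0.308668
z = (z1 − z2)/SE = (-0.686920 − 0.515217) / 0.308668 = -1.202137 / 0.308668 = -3.895

-3.895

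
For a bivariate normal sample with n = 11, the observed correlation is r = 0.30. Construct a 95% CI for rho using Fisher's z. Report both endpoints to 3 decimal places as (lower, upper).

(-0.366, 0.763)

z_r = atanh(0.30) = 0.309520;  SE = 1/√(n−3) = 1/√8 = 0.353553
z-limits: 0.309520 ± 1.960·0.353553 = 0.309520 ± 0.692964 = [-0.383444, 1.002484]
ρ-limits: (tanh -0.383444, tanh 1.002484) = (-0.366, 0.763)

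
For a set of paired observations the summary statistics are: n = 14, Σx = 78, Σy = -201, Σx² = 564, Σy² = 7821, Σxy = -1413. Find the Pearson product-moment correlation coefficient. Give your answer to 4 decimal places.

Numerator: nΣxy − (Σx)(Σy) = 14·(-1413) − (78)(-201) = -4104
Denominator: √[(nΣx²−(Σx)²)(nΣy²−(Σy)²)]
  nΣx²−(Σx)² = 14·564 − 6084 = 1812;  nΣy²−(Σy)² = 14·7821 − 40401 = 69093
  √(1812·69093) = √125196516 = 11189.1249
r = -4104 / 11189.1249 = -0.3668

-0.3668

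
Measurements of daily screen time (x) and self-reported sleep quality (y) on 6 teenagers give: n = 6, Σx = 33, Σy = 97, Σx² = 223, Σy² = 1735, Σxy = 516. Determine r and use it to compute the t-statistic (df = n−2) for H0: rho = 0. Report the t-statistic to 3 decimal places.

S_xy = nΣxy − ΣxΣy = 6·516 − 33·97 = 3096 − 3201 = -105
S_xx = nΣx² − (Σx)² = 6·223 − 33² = 1338 − 1089 = 249
S_yy = nΣy² − (Σy)² = 6·1735 − 97² = 10410 − 9409 = 1001
r = S_xy / √(S_xx·S_yy) = -105 / √(249·1001) = -105 / √249249 = -105 / 499.2484 = -0.2103
t = r·√(n−2)/√(1−r²) = -0.2103·√4 / √(1−0.044226) = -0.420600 / 0.977637 = -0.430

-0.430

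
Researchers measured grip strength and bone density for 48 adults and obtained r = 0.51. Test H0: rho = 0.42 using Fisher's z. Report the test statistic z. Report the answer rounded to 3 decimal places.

0.772

z_r = atanh(0.51) = 0.562730,  z_0 = atanh(0.42) = 0.447692
SE = 1/√(n−3) = 1/√45 = 0.149071
z = (z_r − z_0)/SE = (0.562730 − 0.447692) / 0.149071 = 0.115038 / 0.149071 = 0.772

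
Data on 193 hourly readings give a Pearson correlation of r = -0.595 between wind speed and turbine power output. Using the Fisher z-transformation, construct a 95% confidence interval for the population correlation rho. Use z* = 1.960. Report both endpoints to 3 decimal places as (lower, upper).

z_r = atanh(-0.595) = -0.685371;  SE = 1/√(n−3) = 1/√190 = 0.072548
z-limits: -0.685371 ± 1.960·0.072548 = -0.685371 ± 0.142194 = [-0.827565, -0.543177]
ρ-limits: (tanh -0.827565, tanh -0.543177) = (-0.679, -0.495)

(-0.679, -0.495)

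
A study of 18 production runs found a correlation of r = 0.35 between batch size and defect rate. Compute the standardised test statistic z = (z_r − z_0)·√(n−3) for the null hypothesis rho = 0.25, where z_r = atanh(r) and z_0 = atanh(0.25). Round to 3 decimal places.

z_r = atanh(0.35) = 0.365444,  z_0 = atanh(0.25) = 0.255413
SE = 1/√(n−3) = 1/√15 = 0.258199
z = (z_r − z_0)/SE = (0.365444 − 0.255413) / 0.258199 = 0.110031 / 0.258199 = 0.426

0.426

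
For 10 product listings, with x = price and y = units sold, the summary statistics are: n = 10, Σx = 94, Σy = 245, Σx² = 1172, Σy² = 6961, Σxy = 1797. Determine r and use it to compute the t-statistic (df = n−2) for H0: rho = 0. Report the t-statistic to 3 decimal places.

-10.021

Numerator: nΣxy − (Σx)(Σy) = 10·1797 − (94)(245) = -5060
Denominator: √[(nΣx²−(Σx)²)(nΣy²−(Σy)²)]
  nΣx²−(Σx)² = 10·1172 − 8836 = 2884;  nΣy²−(Σy)² = 10·6961 − 60025 = 9585
  √(2884·9585) = √27643140 = 5257.6744
r = -5060 / 5257.6744 = -0.9624
t = r·√(n−2)/√(1−r²) = -0.9624·√8 / √(1−0.926214) = -2.722078 / 0.271636 = -10.021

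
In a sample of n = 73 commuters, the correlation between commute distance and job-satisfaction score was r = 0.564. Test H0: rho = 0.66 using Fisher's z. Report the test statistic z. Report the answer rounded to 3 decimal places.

-1.290

Fisher z: atanh(0.564) = 0.638680, atanh(0.66) = 0.792814
z = (z_r − z_0)·√(n−3) = (0.638680 − 0.792814)·√70 = -0.154134 · 8.366600 = -1.290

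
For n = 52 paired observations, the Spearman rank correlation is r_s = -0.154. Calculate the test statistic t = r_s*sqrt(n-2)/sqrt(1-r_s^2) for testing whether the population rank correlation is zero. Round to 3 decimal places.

t = r_s·√(n−2) / √(1−r_s²) with r_s = -0.154, n = 52
  = -0.154·√50 / √(1 − 0.023716)
  = -0.154·7.071068 / 0.988071
  = -1.088944 / 0.988071 = -1.102

-1.102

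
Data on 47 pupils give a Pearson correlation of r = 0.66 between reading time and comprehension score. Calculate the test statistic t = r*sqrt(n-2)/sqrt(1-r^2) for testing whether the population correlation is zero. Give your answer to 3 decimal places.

1 − r² = 1 − 0.4356 = 0.5644;  √(1−r²) = 0.751266
√(n−2) = √45 = 6.708204
t = r·√(n−2)/√(1−r²) = 0.66 · 6.708204 / 0.751266 = 5.893

5.893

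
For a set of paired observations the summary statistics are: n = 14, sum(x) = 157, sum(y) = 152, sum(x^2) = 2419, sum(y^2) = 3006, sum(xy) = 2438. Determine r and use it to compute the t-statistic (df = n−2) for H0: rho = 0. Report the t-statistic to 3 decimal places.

4.266

S_xy = nΣxy − ΣxΣy = 14·2438 − 157·152 = 34132 − 23864 = 10268
S_xx = nΣx² − (Σx)² = 14·2419 − 157² = 33866 − 24649 = 9217
S_yy = nΣy² − (Σy)² = 14·3006 − 152² = 42084 − 23104 = 18980
r = S_xy / √(S_xx·S_yy) = 10268 / √(9217·18980) = 10268 / √174938660 = 10268 / 13226.4379 = 0.7763
t = r·√(n−2)/√(1−r²) = 0.7763·√12 / √(1−0.602642) = 2.689182 / 0.630363 = 4.266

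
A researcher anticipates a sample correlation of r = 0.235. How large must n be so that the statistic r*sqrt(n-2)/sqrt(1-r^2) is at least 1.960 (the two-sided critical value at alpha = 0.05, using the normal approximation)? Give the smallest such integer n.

68

r√(n−2)/√(1−r²) ≥ 1.960  ⇔  n−2 ≥ (1.960)²·(1−r²)/r²
(1−r²)/r² = (1−0.055225)/0.055225 = 17.1077
n ≥ 2 + 3.8416·17.1077 = 2 + 65.7209 = 67.7209
⌈67.7209⌉ = 68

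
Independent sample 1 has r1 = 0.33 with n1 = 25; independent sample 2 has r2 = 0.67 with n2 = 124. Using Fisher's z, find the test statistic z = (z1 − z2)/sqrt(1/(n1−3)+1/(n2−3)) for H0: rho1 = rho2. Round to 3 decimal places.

z1 = atanh(0.33) = 0.342828,  z2 = atanh(0.67) = 0.810743
SE = √(1/(n1−3) + 1/(n2−3)) = √(1/22 + 1/121) = √(0.0454545 + 0.0082645) = √0.0537190 = 0.231774
z = (z1 − z2)/SE = (0.342828 − 0.810743) / 0.231774 = -0.467915 / 0.231774 = -2.019

-2.019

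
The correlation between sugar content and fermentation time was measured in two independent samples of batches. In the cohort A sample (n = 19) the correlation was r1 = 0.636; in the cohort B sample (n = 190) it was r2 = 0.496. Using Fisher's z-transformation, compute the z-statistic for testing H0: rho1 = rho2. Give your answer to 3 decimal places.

Fisher z-transforms: z1 = atanh(0.636) = 0.751428, z2 = atanh(0.496) = 0.543987; difference d = 0.207441
Var(d) = 1/16 + 1/187 = 0.0625000 + 0.0053476 = 0.0678476
z = d/√Var(d) = 0.207441 / √0.0678476 = 0.207441 / 0.260476 = 0.796

0.796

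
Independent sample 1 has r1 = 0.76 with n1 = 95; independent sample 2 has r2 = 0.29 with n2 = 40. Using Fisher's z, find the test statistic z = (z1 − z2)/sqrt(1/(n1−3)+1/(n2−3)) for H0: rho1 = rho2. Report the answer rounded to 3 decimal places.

z1 = atanh(0.76) = 0.996215,  z2 = atanh(0.29) = 0.298566
SE = √(1/(n1−3) + 1/(n2−3)) = √(1/92 + 1/37) = √(0.0108696 + 0.0270270) = √0.0378966 = 0.194670
z = (z1 − z2)/SE = (0.996215 − 0.298566) / 0.194670 = 0.697649 / 0.194670 = 3.584

3.584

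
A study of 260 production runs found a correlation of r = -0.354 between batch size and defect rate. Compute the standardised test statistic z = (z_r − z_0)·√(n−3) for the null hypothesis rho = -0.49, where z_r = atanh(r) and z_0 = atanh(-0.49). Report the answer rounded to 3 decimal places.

Fisher z: atanh(-0.354) = -0.370009, atanh(-0.49) = -0.536060
z = (z_r − z_0)·√(n−3) = (-0.370009 − (-0.536060))·√257 = 0.166051 · 16.031220 = 2.662

2.662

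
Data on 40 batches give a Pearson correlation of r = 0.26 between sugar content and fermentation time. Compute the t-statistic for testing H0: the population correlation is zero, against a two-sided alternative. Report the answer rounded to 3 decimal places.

1.660

t = r·√(n−2) / √(1−r²) with r = 0.26, n = 40
  = 0.26·√38 / √(1 − 0.0676)
  = 0.26·6.164414 / 0.965609
  = 1.602748 / 0.965609 = 1.660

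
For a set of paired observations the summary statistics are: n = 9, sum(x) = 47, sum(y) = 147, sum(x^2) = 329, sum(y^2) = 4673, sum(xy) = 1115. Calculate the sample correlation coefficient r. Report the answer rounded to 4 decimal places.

S_xy = nΣxy − ΣxΣy = 9·1115 − 47·147 = 10035 − 6909 = 3126
S_xx = nΣx² − (Σx)² = 9·329 − 47² = 2961 − 2209 = 752
S_yy = nΣy² − (Σy)² = 9·4673 − 147² = 42057 − 21609 = 20448
r = S_xy / √(S_xx·S_yy) = 3126 / √(752·20448) = 3126 / √15376896 = 3126 / 3921.3385 = 0.7972

0.7972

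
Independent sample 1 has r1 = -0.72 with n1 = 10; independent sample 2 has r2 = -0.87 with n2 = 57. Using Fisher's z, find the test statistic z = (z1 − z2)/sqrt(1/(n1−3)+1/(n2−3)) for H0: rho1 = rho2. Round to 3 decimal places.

z1 = atanh(-0.72) = -0.907645,  z2 = atanh(-0.87) = -1.333080
SE = √(1/(n1−3) + 1/(n2−3)) = √(1/7 + 1/54) = √(0.1428571 + 0.0185185) = √0.1613756 = 0.401716
z = (z1 − z2)/SE = (-0.907645 − (-1.333080)) / 0.401716 = 0.425435 / 0.401716 = 1.059

1.059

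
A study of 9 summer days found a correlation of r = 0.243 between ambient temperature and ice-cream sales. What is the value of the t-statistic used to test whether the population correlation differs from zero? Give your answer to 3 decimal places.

0.663

1 − r² = 1 − 0.059049 = 0.940951;  √(1−r²) = 0.970026
√(n−2) = √7 = 2.645751
t = r·√(n−2)/√(1−r²) = 0.243 · 2.645751 / 0.970026 = 0.663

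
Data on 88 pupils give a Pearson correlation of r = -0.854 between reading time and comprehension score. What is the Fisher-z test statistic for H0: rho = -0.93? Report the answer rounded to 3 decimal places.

z_r = atanh(-0.854) = -1.270747,  z_0 = atanh(-0.93) = -1.658390
SE = 1/√(n−3) = 1/√85 = 0.108465
z = (z_r − z_0)/SE = (-1.270747 − (-1.658390)) / 0.108465 = 0.387643 / 0.108465 = 3.574

3.574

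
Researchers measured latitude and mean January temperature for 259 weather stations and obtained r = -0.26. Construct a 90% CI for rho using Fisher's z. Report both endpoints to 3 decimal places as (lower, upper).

Fisher z: z_r = atanh(r) = ½·ln((1+(-0.26))/(1−(-0.26))) = -0.266108
SE(z) = 1/√(n−3) = 1/√256 = 0.062500
90% ⇒ z* = 1.645; margin = 1.645·0.062500 = 0.102813
CI on z-scale: (-0.368921, -0.163295)
Back-transform: tanh(-0.368921) = -0.353048, tanh(-0.163295) = -0.161859

(-0.353, -0.162)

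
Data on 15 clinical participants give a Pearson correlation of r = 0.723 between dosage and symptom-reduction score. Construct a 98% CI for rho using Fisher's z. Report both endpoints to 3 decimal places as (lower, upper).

z_r = atanh(0.723) = 0.913902;  SE = 1/√(n−3) = 1/√12 = 0.288675
z-limits: 0.913902 ± 2.326·0.288675 = 0.913902 ± 0.671458 = [0.242444, 1.585360]
ρ-limits: (tanh 0.242444, tanh 1.585360) = (0.238, 0.919)

(0.238, 0.919)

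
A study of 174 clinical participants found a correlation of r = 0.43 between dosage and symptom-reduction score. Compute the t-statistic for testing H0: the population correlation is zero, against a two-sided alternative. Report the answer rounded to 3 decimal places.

6.246

1 − r² = 1 − 0.1849 = 0.8151;  √(1−r²) = 0.902829
√(n−2) = √172 = 13.114877
t = r·√(n−2)/√(1−r²) = 0.43 · 13.114877 / 0.902829 = 6.246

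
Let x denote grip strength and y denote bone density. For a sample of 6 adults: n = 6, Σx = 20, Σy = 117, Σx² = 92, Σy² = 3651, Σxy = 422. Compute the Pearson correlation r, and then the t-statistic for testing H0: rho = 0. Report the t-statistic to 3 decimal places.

0.349

S_xy = nΣxy − ΣxΣy = 6·422 − 20·117 = 2532 − 2340 = 192
S_xx = nΣx² − (Σx)² = 6·92 − 20² = 552 − 400 = 152
S_yy = nΣy² − (Σy)² = 6·3651 − 117² = 21906 − 13689 = 8217
r = S_xy / √(S_xx·S_yy) = 192 / √(152·8217) = 192 / √1248984 = 192 / 1117.5795 = 0.1718
t = r·√(n−2)/√(1−r²) = 0.1718·√4 / √(1−0.029515) = 0.343600 / 0.985132 = 0.349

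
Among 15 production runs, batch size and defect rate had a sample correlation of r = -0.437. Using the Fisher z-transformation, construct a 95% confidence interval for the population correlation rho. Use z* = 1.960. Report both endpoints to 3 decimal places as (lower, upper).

Fisher z: z_r = atanh(r) = ½·ln((1+(-0.437))/(1−(-0.437))) = -0.468517
SE(z) = 1/√(n−3) = 1/√12 = 0.288675
95% ⇒ z* = 1.960; margin = 1.960·0.288675 = 0.565803
CI on z-scale: (-1.034320, 0.097286)
Back-transform: tanh(-1.034320) = -0.775635, tanh(0.097286) = 0.096980

(-0.776, 0.097)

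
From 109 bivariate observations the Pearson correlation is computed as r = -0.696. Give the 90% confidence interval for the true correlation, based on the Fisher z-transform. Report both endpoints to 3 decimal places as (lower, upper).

(-0.770, -0.604)

Fisher z: z_r = atanh(r) = ½·ln((1+(-0.696))/(1−(-0.696))) = -0.859500
SE(z) = 1/√(n−3) = 1/√106 = 0.097129
90% ⇒ z* = 1.645; margin = 1.645·0.097129 = 0.159777
CI on z-scale: (-1.019277, -0.699723)
Back-transform: tanh(-1.019277) = -0.769572, tanh(-0.699723) = -0.604192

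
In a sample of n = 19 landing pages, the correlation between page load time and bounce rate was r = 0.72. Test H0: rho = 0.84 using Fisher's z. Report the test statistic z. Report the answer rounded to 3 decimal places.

-1.254

z_r = atanh(0.72) = 0.907645,  z_0 = atanh(0.84) = 1.221174
SE = 1/√(n−3) = 1/√16 = 0.250000
z = (z_r − z_0)/SE = (0.907645 − 1.221174) / 0.250000 = -0.313529 / 0.250000 = -1.254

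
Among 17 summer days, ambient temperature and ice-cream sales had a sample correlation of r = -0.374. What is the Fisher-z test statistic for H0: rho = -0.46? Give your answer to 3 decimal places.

z_r = atanh(-0.374) = -0.393066,  z_0 = atanh(-0.46) = -0.497311
SE = 1/√(n−3) = 1/√14 = 0.267261
z = (z_r − z_0)/SE = (-0.393066 − (-0.497311)) / 0.267261 = 0.104245 / 0.267261 = 0.390

0.390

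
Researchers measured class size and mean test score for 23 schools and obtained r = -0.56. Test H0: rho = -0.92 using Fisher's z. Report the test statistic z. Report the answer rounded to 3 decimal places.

Fisher z: atanh(-0.56) = -0.632833, atanh(-0.92) = -1.589027
z = (z_r − z_0)·√(n−3) = (-0.632833 − (-1.589027))·√20 = 0.956194 · 4.472136 = 4.276

4.276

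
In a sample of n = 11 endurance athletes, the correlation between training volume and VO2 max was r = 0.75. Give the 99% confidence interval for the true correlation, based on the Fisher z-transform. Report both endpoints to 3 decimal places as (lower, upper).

(0.062, 0.955)

z_r = atanh(0.75) = 0.972955;  SE = 1/√(n−3) = 1/√8 = 0.353553
z-limits: 0.972955 ± 2.576·0.353553 = 0.972955 ± 0.910753 = [0.062202, 1.883708]
ρ-limits: (tanh 0.062202, tanh 1.883708) = (0.062, 0.955)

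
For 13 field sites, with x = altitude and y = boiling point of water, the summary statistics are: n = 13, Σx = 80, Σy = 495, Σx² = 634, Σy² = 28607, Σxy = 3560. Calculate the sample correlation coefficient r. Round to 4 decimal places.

S_xy = nΣxy − ΣxΣy = 13·3560 − 80·495 = 46280 − 39600 = 6680
S_xx = nΣx² − (Σx)² = 13·634 − 80² = 8242 − 6400 = 1842
S_yy = nΣy² − (Σy)² = 13·28607 − 495² = 371891 − 245025 = 126866
r = S_xy / √(S_xx·S_yy) = 6680 / √(1842·126866) = 6680 / √233687172 = 6680 / 15286.8300 = 0.4370

0.4370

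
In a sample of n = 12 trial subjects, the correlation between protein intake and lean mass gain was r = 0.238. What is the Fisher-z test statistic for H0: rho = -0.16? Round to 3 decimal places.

1.212

Fisher z: atanh(0.238) = 0.242653, atanh(-0.16) = -0.161387
z = (z_r − z_0)·√(n−3) = (0.242653 − (-0.161387))·√9 = 0.404040 · 3.000000 = 1.212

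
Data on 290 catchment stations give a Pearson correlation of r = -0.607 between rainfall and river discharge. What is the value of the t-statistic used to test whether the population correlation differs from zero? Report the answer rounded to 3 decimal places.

1 − r² = 1 − 0.368449 = 0.631551;  √(1−r²) = 0.794702
√(n−2) = √288 = 16.970563
t = r·√(n−2)/√(1−r²) = -0.607 · 16.970563 / 0.794702 = -12.962

-12.962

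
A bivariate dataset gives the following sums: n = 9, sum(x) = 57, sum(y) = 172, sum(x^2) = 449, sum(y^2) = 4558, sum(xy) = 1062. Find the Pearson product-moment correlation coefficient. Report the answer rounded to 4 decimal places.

Numerator: nΣxy − (Σx)(Σy) = 9·1062 − (57)(172) = -246
Denominator: √[(nΣx²−(Σx)²)(nΣy²−(Σy)²)]
  nΣx²−(Σx)² = 9·449 − 3249 = 792;  nΣy²−(Σy)² = 9·4558 − 29584 = 11438
  √(792·11438) = √9058896 = 3009.8000
r = -246 / 3009.8000 = -0.0817

-0.0817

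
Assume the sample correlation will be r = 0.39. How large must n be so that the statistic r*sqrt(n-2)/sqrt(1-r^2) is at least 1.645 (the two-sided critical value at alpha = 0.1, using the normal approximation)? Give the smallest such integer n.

18

r√(n−2)/√(1−r²) ≥ 1.645  ⇔  n−2 ≥ (1.645)²·(1−r²)/r²
(1−r²)/r² = (1−0.1521)/0.1521 = 5.5746
n ≥ 2 + 2.706025·5.5746 = 2 + 15.0850 = 17.0850
⌈17.0850⌉ = 18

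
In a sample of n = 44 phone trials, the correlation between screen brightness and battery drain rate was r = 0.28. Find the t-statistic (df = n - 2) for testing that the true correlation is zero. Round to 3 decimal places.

t = r·√(n−2) / √(1−r²) with r = 0.28, n = 44
  = 0.28·√42 / √(1 − 0.0784)
  = 0.28·6.480741 / 0.960000
  = 1.814607 / 0.960000 = 1.890

1.890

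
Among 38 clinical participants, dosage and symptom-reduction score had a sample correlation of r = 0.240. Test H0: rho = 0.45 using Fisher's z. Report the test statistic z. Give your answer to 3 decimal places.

-1.419

z_r = atanh(0.240) = 0.244774,  z_0 = atanh(0.45) = 0.484700
SE = 1/√(n−3) = 1/√35 = 0.169031
z = (z_r − z_0)/SE = (0.244774 − 0.484700) / 0.169031 = -0.239926 / 0.169031 = -1.419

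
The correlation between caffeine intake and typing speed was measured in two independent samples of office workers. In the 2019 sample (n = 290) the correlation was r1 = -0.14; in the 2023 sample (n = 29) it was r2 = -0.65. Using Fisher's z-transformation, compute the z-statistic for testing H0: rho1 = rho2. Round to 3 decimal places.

3.097

z1 = atanh(-0.14) = -0.140926,  z2 = atanh(-0.65) = -0.775299
SE = √(1/(n1−3) + 1/(n2−3)) = √(1/287 + 1/26) = √(0.0034843 + 0.0384615) = √0.0419458 = 0.204807
z = (z1 − z2)/SE = (-0.140926 − (-0.775299)) / 0.204807 = 0.634373 / 0.204807 = 3.097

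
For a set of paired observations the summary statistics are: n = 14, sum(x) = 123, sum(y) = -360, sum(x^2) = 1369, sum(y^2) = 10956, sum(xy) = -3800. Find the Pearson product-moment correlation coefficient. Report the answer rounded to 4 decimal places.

Numerator: nΣxy − (Σx)(Σy) = 14·(-3800) − (123)(-360) = -8920
Denominator: √[(nΣx²−(Σx)²)(nΣy²−(Σy)²)]
  nΣx²−(Σx)² = 14·1369 − 15129 = 4037;  nΣy²−(Σy)² = 14·10956 − 129600 = 23784
  √(4037·23784) = √96016008 = 9798.7758
r = -8920 / 9798.7758 = -0.9103

-0.9103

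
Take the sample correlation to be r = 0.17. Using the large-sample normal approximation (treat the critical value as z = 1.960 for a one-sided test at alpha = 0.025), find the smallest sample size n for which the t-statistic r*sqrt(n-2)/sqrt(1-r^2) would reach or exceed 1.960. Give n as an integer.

132

r√(n−2)/√(1−r²) ≥ 1.960  ⇔  n−2 ≥ (1.960)²·(1−r²)/r²
(1−r²)/r² = (1−0.0289)/0.0289 = 33.6021
n ≥ 2 + 3.8416·33.6021 = 2 + 129.0858 = 131.0858
⌈131.0858⌉ = 132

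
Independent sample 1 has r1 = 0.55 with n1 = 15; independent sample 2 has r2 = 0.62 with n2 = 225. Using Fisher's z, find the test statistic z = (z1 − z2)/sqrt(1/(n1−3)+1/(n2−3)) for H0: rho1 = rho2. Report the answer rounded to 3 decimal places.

-0.360

z1 = atanh(0.55) = 0.618381,  z2 = atanh(0.62) = 0.725005
SE = √(1/(n1−3) + 1/(n2−3)) = √(1/12 + 1/222) = √(0.0833333 + 0.0045045) = √0.0878378 = 0.296374
z = (z1 − z2)/SE = (0.618381 − 0.725005) / 0.296374 = -0.106624 / 0.296374 = -0.360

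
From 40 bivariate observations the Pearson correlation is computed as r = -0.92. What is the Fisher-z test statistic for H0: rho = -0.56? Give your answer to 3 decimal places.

-5.816

z_r = atanh(-0.92) = -1.589027,  z_0 = atanh(-0.56) = -0.632833
SE = 1/√(n−3) = 1/√37 = 0.164399
z = (z_r − z_0)/SE = (-1.589027 − (-0.632833)) / 0.164399 = -0.956194 / 0.164399 = -5.816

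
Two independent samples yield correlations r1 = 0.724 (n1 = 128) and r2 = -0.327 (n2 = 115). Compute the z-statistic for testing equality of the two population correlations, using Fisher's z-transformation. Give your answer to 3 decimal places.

9.649

Fisher z-transforms: z1 = atanh(0.724) = 0.916001, z2 = atanh(-0.327) = -0.339465; difference d = 1.255466
Var(d) = 1/125 + 1/112 = 0.0080000 + 0.0089286 = 0.0169286
z = d/√Var(d) = 1.255466 / √0.0169286 = 1.255466 / 0.130110 = 9.649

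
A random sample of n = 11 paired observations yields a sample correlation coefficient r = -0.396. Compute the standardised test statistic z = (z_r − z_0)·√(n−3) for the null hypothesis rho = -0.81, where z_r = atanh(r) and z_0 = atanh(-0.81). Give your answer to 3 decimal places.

2.003

Fisher z: atanh(-0.396) = -0.418896, atanh(-0.81) = -1.127029
z = (z_r − z_0)·√(n−3) = (-0.418896 − (-1.127029))·√8 = 0.708133 · 2.828427 = 2.003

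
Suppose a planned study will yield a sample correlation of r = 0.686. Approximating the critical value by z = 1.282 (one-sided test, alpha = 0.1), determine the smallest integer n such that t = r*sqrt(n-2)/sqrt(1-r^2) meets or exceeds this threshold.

4

Need r·√(n−2)/√(1−r²) ≥ 1.282
√(n−2) ≥ 1.282·√(1−0.470596) / 0.686 = 1.282·0.727602 / 0.686 = 1.3597
n−2 ≥ 1.8488  ⇒  n ≥ 3.8488
Smallest integer n = 4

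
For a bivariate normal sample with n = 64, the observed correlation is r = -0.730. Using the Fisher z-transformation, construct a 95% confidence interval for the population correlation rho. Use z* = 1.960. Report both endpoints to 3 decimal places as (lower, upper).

(-0.827, -0.590)

Fisher z: z_r = atanh(r) = ½·ln((1+(-0.730))/(1−(-0.730))) = -0.928727
SE(z) = 1/√(n−3) = 1/√61 = 0.128037
95% ⇒ z* = 1.960; margin = 1.960·0.128037 = 0.250953
CI on z-scale: (-1.179680, -0.677774)
Back-transform: tanh(-1.179680) = -0.827351, tanh(-0.677774) = -0.590070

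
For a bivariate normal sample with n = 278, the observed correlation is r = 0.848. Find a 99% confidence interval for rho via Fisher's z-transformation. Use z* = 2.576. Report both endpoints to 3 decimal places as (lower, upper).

(0.798, 0.886)

z_r = atanh(0.848) = 1.248989;  SE = 1/√(n−3) = 1/√275 = 0.060302
z-limits: 1.248989 ± 2.576·0.060302 = 1.248989 ± 0.155338 = [1.093651, 1.404327]
ρ-limits: (tanh 1.093651, tanh 1.404327) = (0.798, 0.886)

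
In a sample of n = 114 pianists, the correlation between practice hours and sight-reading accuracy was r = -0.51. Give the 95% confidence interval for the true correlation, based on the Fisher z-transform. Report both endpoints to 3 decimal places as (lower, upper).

Fisher z: z_r = atanh(r) = ½·ln((1+(-0.51))/(1−(-0.51))) = -0.562730
SE(z) = 1/√(n−3) = 1/√111 = 0.094916
95% ⇒ z* = 1.960; margin = 1.960·0.094916 = 0.186035
CI on z-scale: (-0.748765, -0.376695)
Back-transform: tanh(-0.748765) = -0.634412, tanh(-0.376695) = -0.359834

(-0.634, -0.360)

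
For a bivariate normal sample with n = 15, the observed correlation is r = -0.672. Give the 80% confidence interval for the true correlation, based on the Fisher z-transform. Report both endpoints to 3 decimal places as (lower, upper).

(-0.829, -0.417)

z_r = atanh(-0.672) = -0.814381;  SE = 1/√(n−3) = 1/√12 = 0.288675
z-limits: -0.814381 ± 1.282·0.288675 = -0.814381 ± 0.370081 = [-1.184462, -0.444300]
ρ-limits: (tanh -1.184462, tanh -0.444300) = (-0.829, -0.417)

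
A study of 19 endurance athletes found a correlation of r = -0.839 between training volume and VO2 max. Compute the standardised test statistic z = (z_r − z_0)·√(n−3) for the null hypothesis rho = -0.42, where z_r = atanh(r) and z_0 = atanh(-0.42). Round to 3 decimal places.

-3.080

z_r = atanh(-0.839) = -1.217786,  z_0 = atanh(-0.42) = -0.447692
SE = 1/√(n−3) = 1/√16 = 0.250000
z = (z_r − z_0)/SE = (-1.217786 − (-0.447692)) / 0.250000 = -0.770094 / 0.250000 = -3.080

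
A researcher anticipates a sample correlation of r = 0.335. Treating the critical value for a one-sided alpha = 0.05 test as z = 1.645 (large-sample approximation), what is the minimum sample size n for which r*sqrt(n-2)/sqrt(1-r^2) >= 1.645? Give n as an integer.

24

r√(n−2)/√(1−r²) ≥ 1.645  ⇔  n−2 ≥ (1.645)²·(1−r²)/r²
(1−r²)/r² = (1−0.112225)/0.112225 = 7.9107
n ≥ 2 + 2.706025·7.9107 = 2 + 21.4066 = 23.4066
⌈23.4066⌉ = 24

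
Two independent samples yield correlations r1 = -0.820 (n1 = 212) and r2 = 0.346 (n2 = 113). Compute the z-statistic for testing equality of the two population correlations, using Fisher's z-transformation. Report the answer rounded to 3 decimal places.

Fisher z-transforms: z1 = atanh(-0.820) = -1.156817, z2 = atanh(0.346) = 0.360893; difference d = -1.517710
Var(d) = 1/209 + 1/110 = 0.0047847 + 0.0090909 = 0.0138756
z = d/√Var(d) = -1.517710 / √0.0138756 = -1.517710 / 0.117795 = -12.884

-12.884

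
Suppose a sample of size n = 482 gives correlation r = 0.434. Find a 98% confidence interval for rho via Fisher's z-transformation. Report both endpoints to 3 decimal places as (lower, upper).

z_r = atanh(0.434) = 0.464814;  SE = 1/√(n−3) = 1/√479 = 0.045691
z-limits: 0.464814 ± 2.326·0.045691 = 0.464814 ± 0.106277 = [0.358537, 0.571091]
ρ-limits: (tanh 0.358537, tanh 0.571091) = (0.344, 0.516)

(0.344, 0.516)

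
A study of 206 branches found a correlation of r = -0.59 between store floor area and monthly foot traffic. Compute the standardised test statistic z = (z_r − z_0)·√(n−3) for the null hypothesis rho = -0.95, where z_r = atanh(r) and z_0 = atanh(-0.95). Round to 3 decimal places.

Fisher z: atanh(-0.59) = -0.677666, atanh(-0.95) = -1.831781
z = (z_r − z_0)·√(n−3) = (-0.677666 − (-1.831781))·√203 = 1.154115 · 14.247807 = 16.444

16.444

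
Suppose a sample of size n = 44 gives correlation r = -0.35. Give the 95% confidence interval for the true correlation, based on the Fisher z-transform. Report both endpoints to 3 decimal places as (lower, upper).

(-0.586, -0.059)

z_r = atanh(-0.35) = -0.365444;  SE = 1/√(n−3) = 1/√41 = 0.156174
z-limits: -0.365444 ± 1.960·0.156174 = -0.365444 ± 0.306101 = [-0.671545, -0.059343]
ρ-limits: (tanh -0.671545, tanh -0.059343) = (-0.586, -0.059)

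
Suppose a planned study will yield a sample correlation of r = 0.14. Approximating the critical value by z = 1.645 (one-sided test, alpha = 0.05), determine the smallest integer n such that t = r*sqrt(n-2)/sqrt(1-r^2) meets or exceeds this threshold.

r√(n−2)/√(1−r²) ≥ 1.645  ⇔  n−2 ≥ (1.645)²·(1−r²)/r²
(1−r²)/r² = (1−0.0196)/0.0196 = 50.0204
n ≥ 2 + 2.706025·50.0204 = 2 + 135.3565 = 137.3565
⌈137.3565⌉ = 138

138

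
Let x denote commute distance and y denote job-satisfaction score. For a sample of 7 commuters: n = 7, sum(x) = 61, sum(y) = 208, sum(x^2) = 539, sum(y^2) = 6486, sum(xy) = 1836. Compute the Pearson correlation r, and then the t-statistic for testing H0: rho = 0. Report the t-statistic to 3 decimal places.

1.263

S_xy = nΣxy − ΣxΣy = 7·1836 − 61·208 = 12852 − 12688 = 164
S_xx = nΣx² − (Σx)² = 7·539 − 61² = 3773 − 3721 = 52
S_yy = nΣy² − (Σy)² = 7·6486 − 208² = 45402 − 43264 = 2138
r = S_xy / √(S_xx·S_yy) = 164 / √(52·2138) = 164 / √111176 = 164 / 333.4307 = 0.4919
t = r·√(n−2)/√(1−r²) = 0.4919·√5 / √(1−0.241966) = 1.099922 / 0.870651 = 1.263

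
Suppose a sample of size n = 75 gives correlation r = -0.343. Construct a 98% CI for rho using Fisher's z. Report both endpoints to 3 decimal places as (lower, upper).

Fisher z: z_r = atanh(r) = ½·ln((1+(-0.343))/(1−(-0.343))) = -0.357489
SE(z) = 1/√(n−3) = 1/√72 = 0.117851
98% ⇒ z* = 2.326; margin = 2.326·0.117851 = 0.274121
CI on z-scale: (-0.631610, -0.083368)
Back-transform: tanh(-0.631610) = -0.559160, tanh(-0.083368) = -0.083175

(-0.559, -0.083)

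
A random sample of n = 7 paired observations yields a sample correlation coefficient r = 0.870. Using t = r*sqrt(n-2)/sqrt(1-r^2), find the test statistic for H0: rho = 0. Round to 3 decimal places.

t = r·√(n−2) / √(1−r²) with r = 0.870, n = 7
  = 0.870·√5 / √(1 − 0.756900)
  = 0.870·2.236068 / 0.493052
  = 1.945379 / 0.493052 = 3.946

3.946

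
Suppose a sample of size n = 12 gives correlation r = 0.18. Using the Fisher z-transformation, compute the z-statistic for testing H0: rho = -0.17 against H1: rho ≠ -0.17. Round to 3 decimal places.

1.061

z_r = atanh(0.18) = 0.181983,  z_0 = atanh(-0.17) = -0.171667
SE = 1/√(n−3) = 1/√9 = 0.333333
z = (z_r − z_0)/SE = (0.181983 − (-0.171667)) / 0.333333 = 0.353650 / 0.333333 = 1.061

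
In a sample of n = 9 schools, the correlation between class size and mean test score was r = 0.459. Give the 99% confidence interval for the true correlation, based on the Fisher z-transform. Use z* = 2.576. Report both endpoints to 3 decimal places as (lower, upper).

z_r = atanh(0.459) = 0.496044;  SE = 1/√(n−3) = 1/√6 = 0.408248
z-limits: 0.496044 ± 2.576·0.408248 = 0.496044 ± 1.051647 = [-0.555603, 1.547691]
ρ-limits: (tanh -0.555603, tanh 1.547691) = (-0.505, 0.913)

(-0.505, 0.913)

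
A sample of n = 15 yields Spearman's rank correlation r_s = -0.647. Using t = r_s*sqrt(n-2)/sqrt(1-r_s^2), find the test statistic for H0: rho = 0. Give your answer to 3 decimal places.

1 − r_s² = 1 − 0.418609 = 0.581391;  √(1−r_s²) = 0.762490
√(n−2) = √13 = 3.605551
t = r_s·√(n−2)/√(1−r_s²) = -0.647 · 3.605551 / 0.762490 = -3.059

-3.059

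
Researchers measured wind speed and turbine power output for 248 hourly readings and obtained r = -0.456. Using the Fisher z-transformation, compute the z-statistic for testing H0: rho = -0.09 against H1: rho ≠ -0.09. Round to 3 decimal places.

z_r = atanh(-0.456) = -0.492249,  z_0 = atanh(-0.09) = -0.090244
SE = 1/√(n−3) = 1/√245 = 0.063888
z = (z_r − z_0)/SE = (-0.492249 − (-0.090244)) / 0.063888 = -0.402005 / 0.063888 = -6.292

-6.292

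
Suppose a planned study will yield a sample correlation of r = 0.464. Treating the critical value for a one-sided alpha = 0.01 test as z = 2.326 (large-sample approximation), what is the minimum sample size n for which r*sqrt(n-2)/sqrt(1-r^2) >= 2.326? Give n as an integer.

Need r·√(n−2)/√(1−r²) ≥ 2.326
√(n−2) ≥ 2.326·√(1−0.215296) / 0.464 = 2.326·0.885835 / 0.464 = 4.4406
n−2 ≥ 19.7189  ⇒  n ≥ 21.7189
Smallest integer n = 22

22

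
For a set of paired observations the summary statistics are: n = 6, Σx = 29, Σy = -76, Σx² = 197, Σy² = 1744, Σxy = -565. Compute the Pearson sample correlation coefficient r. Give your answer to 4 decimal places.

-0.9380

Numerator: nΣxy − (Σx)(Σy) = 6·(-565) − (29)(-76) = -1186
Denominator: √[(nΣx²−(Σx)²)(nΣy²−(Σy)²)]
  nΣx²−(Σx)² = 6·197 − 841 = 341;  nΣy²−(Σy)² = 6·1744 − 5776 = 4688
  √(341·4688) = √1598608 = 1264.3607
r = -1186 / 1264.3607 = -0.9380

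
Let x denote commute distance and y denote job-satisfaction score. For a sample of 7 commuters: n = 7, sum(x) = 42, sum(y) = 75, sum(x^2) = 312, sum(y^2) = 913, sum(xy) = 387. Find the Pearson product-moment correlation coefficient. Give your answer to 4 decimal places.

Numerator: nΣxy − (Σx)(Σy) = 7·387 − (42)(75) = -441
Denominator: √[(nΣx²−(Σx)²)(nΣy²−(Σy)²)]
  nΣx²−(Σx)² = 7·312 − 1764 = 420;  nΣy²−(Σy)² = 7·913 − 5625 = 766
  √(420·766) = √321720 = 567.2037
r = -441 / 567.2037 = -0.7775

-0.7775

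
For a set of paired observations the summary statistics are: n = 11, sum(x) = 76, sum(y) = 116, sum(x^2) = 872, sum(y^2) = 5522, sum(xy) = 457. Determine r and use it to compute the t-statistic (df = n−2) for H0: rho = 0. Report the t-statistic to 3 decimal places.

-0.882

Numerator: nΣxy − (Σx)(Σy) = 11·457 − (76)(116) = -3789
Denominator: √[(nΣx²−(Σx)²)(nΣy²−(Σy)²)]
  nΣx²−(Σx)² = 11·872 − 5776 = 3816;  nΣy²−(Σy)² = 11·5522 − 13456 = 47286
  √(3816·47286) = √180443376 = 13432.9214
r = -3789 / 13432.9214 = -0.2821
t = r·√(n−2)/√(1−r²) = -0.2821·√9 / √(1−0.079580) = -0.846300 / 0.959385 = -0.882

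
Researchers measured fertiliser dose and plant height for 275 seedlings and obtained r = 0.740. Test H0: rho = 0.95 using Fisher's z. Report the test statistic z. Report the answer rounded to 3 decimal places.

-14.535

Fisher z: atanh(0.740) = 0.950479, atanh(0.95) = 1.831781
z = (z_r − z_0)·√(n−3) = (0.950479 − 1.831781)·√272 = -0.881302 · 16.492423 = -14.535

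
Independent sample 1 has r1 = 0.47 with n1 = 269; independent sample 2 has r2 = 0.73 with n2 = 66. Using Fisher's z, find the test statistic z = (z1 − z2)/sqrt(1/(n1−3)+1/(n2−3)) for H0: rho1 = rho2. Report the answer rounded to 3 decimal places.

z1 = atanh(0.47) = 0.510070,  z2 = atanh(0.73) = 0.928727
SE = √(1/(n1−3) + 1/(n2−3)) = √(1/266 + 1/63) = √(0.0037594 + 0.0158730) = √0.0196324 = 0.140116
z = (z1 − z2)/SE = (0.510070 − 0.928727) / 0.140116 = -0.418657 / 0.140116 = -2.988

-2.988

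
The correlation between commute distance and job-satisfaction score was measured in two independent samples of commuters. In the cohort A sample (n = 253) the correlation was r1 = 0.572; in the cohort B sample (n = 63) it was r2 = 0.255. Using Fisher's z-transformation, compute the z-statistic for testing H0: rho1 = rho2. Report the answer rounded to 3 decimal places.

2.711

Fisher z-transforms: z1 = atanh(0.572) = 0.650490, z2 = atanh(0.255) = 0.260753; difference d = 0.389737
Var(d) = 1/250 + 1/60 = 0.0040000 + 0.0166667 = 0.0206667
z = d/√Var(d) = 0.389737 / √0.0206667 = 0.389737 / 0.143759 = 2.711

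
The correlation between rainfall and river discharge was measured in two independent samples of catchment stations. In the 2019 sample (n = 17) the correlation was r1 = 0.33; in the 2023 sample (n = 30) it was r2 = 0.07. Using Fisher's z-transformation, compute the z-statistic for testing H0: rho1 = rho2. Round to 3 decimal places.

Fisher z-transforms: z1 = atanh(0.33) = 0.342828, z2 = atanh(0.07) = 0.070115; difference d = 0.272713
Var(d) = 1/14 + 1/27 = 0.0714286 + 0.0370370 = 0.1084656
z = d/√Var(d) = 0.272713 / √0.1084656 = 0.272713 / 0.329341 = 0.828

0.828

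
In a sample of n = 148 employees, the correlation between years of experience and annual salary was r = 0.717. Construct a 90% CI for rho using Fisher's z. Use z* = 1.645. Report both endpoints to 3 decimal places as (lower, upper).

(0.644, 0.777)

Fisher z: z_r = atanh(r) = ½·ln((1+0.717)/(1−0.717)) = 0.901443
SE(z) = 1/√(n−3) = 1/√145 = 0.083045
90% ⇒ z* = 1.645; margin = 1.645·0.083045 = 0.136609
CI on z-scale: (0.764834, 1.038052)
Back-transform: tanh(0.764834) = 0.643915, tanh(1.038052) = 0.777118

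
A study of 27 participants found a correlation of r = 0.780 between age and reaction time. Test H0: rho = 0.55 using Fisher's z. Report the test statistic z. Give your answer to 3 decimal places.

z_r = atanh(0.780) = 1.045371,  z_0 = atanh(0.55) = 0.618381
SE = 1/√(n−3) = 1/√24 = 0.204124
z = (z_r − z_0)/SE = (1.045371 − 0.618381) / 0.204124 = 0.426990 / 0.204124 = 2.092

2.092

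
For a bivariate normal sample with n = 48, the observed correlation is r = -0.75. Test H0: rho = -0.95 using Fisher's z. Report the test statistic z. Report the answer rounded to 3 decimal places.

5.761

Fisher z: atanh(-0.75) = -0.972955, atanh(-0.95) = -1.831781
z = (z_r − z_0)·√(n−3) = (-0.972955 − (-1.831781))·√45 = 0.858826 · 6.708204 = 5.761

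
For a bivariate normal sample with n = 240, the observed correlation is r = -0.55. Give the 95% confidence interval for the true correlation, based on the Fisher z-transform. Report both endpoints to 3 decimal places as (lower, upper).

(-0.633, -0.455)

z_r = atanh(-0.55) = -0.618381;  SE = 1/√(n−3) = 1/√237 = 0.064957
z-limits: -0.618381 ± 1.960·0.064957 = -0.618381 ± 0.127316 = [-0.745697, -0.491065]
ρ-limits: (tanh -0.745697, tanh -0.491065) = (-0.633, -0.455)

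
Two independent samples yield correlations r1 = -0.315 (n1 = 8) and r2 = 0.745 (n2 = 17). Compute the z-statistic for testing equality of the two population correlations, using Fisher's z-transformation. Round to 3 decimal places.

Fisher z-transforms: z1 = atanh(-0.315) = -0.326087, z2 = atanh(0.745) = 0.961623; difference d = -1.287710
Var(d) = 1/5 + 1/14 = 0.2000000 + 0.0714286 = 0.2714286
z = d/√Var(d) = -1.287710 / √0.2714286 = -1.287710 / 0.520988 = -2.472

-2.472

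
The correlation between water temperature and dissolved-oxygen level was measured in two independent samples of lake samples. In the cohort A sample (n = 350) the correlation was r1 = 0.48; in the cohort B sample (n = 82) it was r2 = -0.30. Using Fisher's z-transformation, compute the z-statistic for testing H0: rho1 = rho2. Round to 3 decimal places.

z1 = atanh(0.48) = 0.522984,  z2 = atanh(-0.30) = -0.309520
SE = √(1/(n1−3) + 1/(n2−3)) = √(1/347 + 1/79) = √(0.0028818 + 0.0126582) = √0.0155400 = 0.124660
z = (z1 − z2)/SE = (0.522984 − (-0.309520)) / 0.124660 = 0.832504 / 0.124660 = 6.678

6.678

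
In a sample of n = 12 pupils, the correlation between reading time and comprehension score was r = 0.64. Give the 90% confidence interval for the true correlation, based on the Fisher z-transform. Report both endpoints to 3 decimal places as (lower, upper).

Fisher z: z_r = atanh(r) = ½·ln((1+0.64)/(1−0.64)) = 0.758174
SE(z) = 1/√(n−3) = 1/√9 = 0.333333
90% ⇒ z* = 1.645; margin = 1.645·0.333333 = 0.548333
CI on z-scale: (0.209841, 1.306507)
Back-transform: tanh(0.209841) = 0.206814, tanh(1.306507) = 0.863389

(0.207, 0.863)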